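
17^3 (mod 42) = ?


17^1 mod 42 = 17
17^2 mod 42 = 37
17^3 mod 42 = 41


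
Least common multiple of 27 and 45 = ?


GCD(27, 45) = 9
LCM = 27*45/9 = 1215/9 = 135

LCM = 135


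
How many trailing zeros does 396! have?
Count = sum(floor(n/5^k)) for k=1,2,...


floor(396/5) = 79
floor(396/25) = 15
floor(396/125) = 3
Total = 97

97 trailing zeros


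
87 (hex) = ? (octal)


87 (base 16) = 135 (decimal)
135 (decimal) = 207 (base 8)


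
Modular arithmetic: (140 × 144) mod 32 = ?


140 × 144 = 20160
20160 mod 32 = 0


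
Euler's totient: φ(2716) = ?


2716 = 2^2 × 7 × 97
Prime factors: 2, 7, 97
φ(2716) = 2716 × (1-1/2) × (1-1/7) × (1-1/97)
= 2716 × 1/2 × 6/7 × 96/97 = 1152

φ(2716) = 1152


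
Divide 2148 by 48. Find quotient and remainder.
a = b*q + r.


2148 = 48 * 44 + 36
Check: 2112 + 36 = 2148

q = 44, r = 36


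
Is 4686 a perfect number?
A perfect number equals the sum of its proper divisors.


Proper divisors of 4686: 1, 2, 3, 6, 11, 22, 33, 66, 71, 142, 213, 426, 781, 1562, 2343
Sum = 1 + 2 + 3 + 6 + 11 + 22 + 33 + 66 + 71 + 142 + 213 + 426 + 781 + 1562 + 2343 = 5682

No, 4686 is not perfect (5682 ≠ 4686)


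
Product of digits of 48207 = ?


4 × 8 × 2 × 0 × 7 = 0


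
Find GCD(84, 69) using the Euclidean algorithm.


84 = 1 * 69 + 15
69 = 4 * 15 + 9
15 = 1 * 9 + 6
9 = 1 * 6 + 3
6 = 2 * 3 + 0
GCD = 3


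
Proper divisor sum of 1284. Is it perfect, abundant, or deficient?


Proper divisors: 1, 2, 3, 4, 6, 12, 107, 214, 321, 428, 642
Sum = 1 + 2 + 3 + 4 + 6 + 12 + 107 + 214 + 321 + 428 + 642 = 1740
1740 > 1284 → abundant

s(1284) = 1740 (abundant)


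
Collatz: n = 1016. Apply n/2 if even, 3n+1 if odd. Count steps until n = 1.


1016 → 508 → 254 → 127 → 382 → 191 → 574 → 287 → 862 → 431 → 1294 → 647 → 1942 → 971 → 2914 → 1457 → 4372 → 2186 → 1093 → 3280 → 1640 → 820 → 410 → 205 → 616 → 308 → 154 → 77 → 232 → 116 → 58 → 29 → 88 → 44 → 22 → 11 → 34 → 17 → 52 → 26 → 13 → 40 → 20 → 10 → 5 → 16 → 8 → 4 → 2 → 1
Total steps = 49

49 steps


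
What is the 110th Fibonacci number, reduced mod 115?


F(k) mod 115 for k=1..110:
1, 1, 2, 3, 5, 8, 13, 21, 34, 55, 89, 29, 3, 32, 35, 67, 102, 54, 41, 95, 21, 1, 22, 23, 45, 68, 113, 66, 64, 15, 79, 94, 58, 37, 95, 17, 112, 14, 11, 25, 36, 61, 97, 43, 25, 68, 93, 46, 24, 70, 94, 49, 28, 77, 105, 67, 57, 9, 66, 75, 26, 101, 12, 113, 10, 8, 18, 26, 44, 70, 114, 69, 68, 22, 90, 112, 87, 84, 56, 25, 81, 106, 72, 63, 20, 83, 103, 71, 59, 15, 74, 89, 48, 22, 70, 92, 47, 24, 71, 95, 51, 31, 82, 113, 80, 78, 43, 6, 49, 55
F(110) mod 115 = 55


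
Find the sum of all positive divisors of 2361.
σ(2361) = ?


Divisors of 2361: 1, 3, 787, 2361
Sum = 1 + 3 + 787 + 2361 = 3152

σ(2361) = 3152


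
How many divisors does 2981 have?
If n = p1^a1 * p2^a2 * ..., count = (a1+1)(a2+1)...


2981 = 11^1 × 271^1
d(2981) = (1+1) × (1+1) = 4

4 divisors


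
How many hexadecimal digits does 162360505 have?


162360505 in base 16 = 9AD6CB9
Number of digits = 7

7 digits (base 16)


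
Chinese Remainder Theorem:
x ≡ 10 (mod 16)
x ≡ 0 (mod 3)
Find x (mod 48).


M = 16*3 = 48
M1 = M/16 = 3, M2 = M/3 = 16
M1^(-1) mod 16 = 11, M2^(-1) mod 3 = 1
x = 10*3*11 + 0*16*1 = 330
330 mod 48 = 42
Check: 42 mod 16 = 10 ✓, 42 mod 3 = 0 ✓

x ≡ 42 (mod 48)


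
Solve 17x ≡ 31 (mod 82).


GCD(17, 82) = 1, unique solution
a^(-1) mod 82 = 29
x = 29 * 31 mod 82 = 79

x ≡ 79 (mod 82)


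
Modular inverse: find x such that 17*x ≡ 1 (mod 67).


Use the extended Euclidean algorithm on (67, 17); each row r = 67*s + 17*t:
r=67, s=1, t=0
r=17, s=0, t=1
q=3: r=16, s=1, t=-3   [67*(1) + 17*(-3) = 16]
q=1: r=1, s=-1, t=4   [67*(-1) + 17*(4) = 1]
q=16: r=0, s=17, t=-67   [67*(17) + 17*(-67) = 0]
GCD = 1 with t = 4, so 17*(4) ≡ 1 (mod 67)
Inverse = 4 mod 67 = 4
Check: 17 * 4 = 68 ≡ 1 (mod 67)

17^(-1) ≡ 4 (mod 67)


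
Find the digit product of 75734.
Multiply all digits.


7 × 5 × 7 × 3 × 4 = 2940


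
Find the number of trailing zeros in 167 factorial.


floor(167/5) = 33
floor(167/25) = 6
floor(167/125) = 1
Total = 40

40 trailing zeros


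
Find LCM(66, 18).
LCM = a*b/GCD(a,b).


GCD(66, 18) = 6
LCM = 66*18/6 = 1188/6 = 198

LCM = 198


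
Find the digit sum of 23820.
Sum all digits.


2 + 3 + 8 + 2 + 0 = 15


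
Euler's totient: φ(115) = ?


115 = 5 × 23
Prime factors: 5, 23
φ(115) = 115 × (1-1/5) × (1-1/23)
= 115 × 4/5 × 22/23 = 88

φ(115) = 88


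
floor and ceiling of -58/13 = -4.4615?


-58/13 = -4.4615
floor = -5
ceil = -4

floor = -5, ceil = -4


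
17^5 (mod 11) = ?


17^1 mod 11 = 6
17^2 mod 11 = 3
17^3 mod 11 = 7
17^4 mod 11 = 9
17^5 mod 11 = 10


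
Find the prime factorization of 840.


840 / 2 = 420
420 / 2 = 210
210 / 2 = 105
105 / 3 = 35
35 / 5 = 7
7 / 7 = 1
840 = 2^3 × 3 × 5 × 7


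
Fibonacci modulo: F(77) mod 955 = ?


F(k) mod 955 for k=1..77:
1, 1, 2, 3, 5, 8, 13, 21, 34, 55, 89, 144, 233, 377, 610, 32, 642, 674, 361, 80, 441, 521, 7, 528, 535, 108, 643, 751, 439, 235, 674, 909, 628, 582, 255, 837, 137, 19, 156, 175, 331, 506, 837, 388, 270, 658, 928, 631, 604, 280, 884, 209, 138, 347, 485, 832, 362, 239, 601, 840, 486, 371, 857, 273, 175, 448, 623, 116, 739, 855, 639, 539, 223, 762, 30, 792, 822
F(77) mod 955 = 822


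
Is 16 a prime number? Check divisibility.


16 / 2 = 8 (exact division)
16 is NOT prime.

No, 16 is not prime


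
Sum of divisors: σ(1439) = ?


Divisors of 1439: 1, 1439
Sum = 1 + 1439 = 1440

σ(1439) = 1440


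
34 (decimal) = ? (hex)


34 (base 10) = 34 (decimal)
34 (decimal) = 22 (base 16)


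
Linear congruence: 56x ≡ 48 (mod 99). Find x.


GCD(56, 99) = 1, unique solution
a^(-1) mod 99 = 23
x = 23 * 48 mod 99 = 15

x ≡ 15 (mod 99)


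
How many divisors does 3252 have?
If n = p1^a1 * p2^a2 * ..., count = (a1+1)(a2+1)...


3252 = 2^2 × 3^1 × 271^1
d(3252) = (2+1) × (1+1) × (1+1) = 12

12 divisors


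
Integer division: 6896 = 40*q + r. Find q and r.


6896 = 40 * 172 + 16
Check: 6880 + 16 = 6896

q = 172, r = 16


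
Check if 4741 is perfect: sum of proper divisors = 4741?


Proper divisors of 4741: 1, 11, 431
Sum = 1 + 11 + 431 = 443

No, 4741 is not perfect (443 ≠ 4741)


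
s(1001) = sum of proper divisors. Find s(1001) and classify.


Proper divisors: 1, 7, 11, 13, 77, 91, 143
Sum = 1 + 7 + 11 + 13 + 77 + 91 + 143 = 343
343 < 1001 → deficient

s(1001) = 343 (deficient)


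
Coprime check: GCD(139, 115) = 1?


Euclidean algorithm:
139 = 1 * 115 + 24
115 = 4 * 24 + 19
24 = 1 * 19 + 5
19 = 3 * 5 + 4
5 = 1 * 4 + 1
4 = 4 * 1 + 0
GCD(139, 115) = 1

Yes, coprime (GCD = 1)


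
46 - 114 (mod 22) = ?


46 - 114 = -68
-68 mod 22 = 20


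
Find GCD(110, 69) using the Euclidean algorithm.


110 = 1 * 69 + 41
69 = 1 * 41 + 28
41 = 1 * 28 + 13
28 = 2 * 13 + 2
13 = 6 * 2 + 1
2 = 2 * 1 + 0
GCD = 1


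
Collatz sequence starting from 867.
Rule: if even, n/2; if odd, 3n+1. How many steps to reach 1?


867 → 2602 → 1301 → 3904 → 1952 → 976 → 488 → 244 → 122 → 61 → 184 → 92 → 46 → 23 → 70 → 35 → 106 → 53 → 160 → 80 → 40 → 20 → 10 → 5 → 16 → 8 → 4 → 2 → 1
Total steps = 28

28 steps


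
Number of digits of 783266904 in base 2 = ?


783266904 in base 2 = 101110101011111011010001011000
Number of digits = 30

30 digits (base 2)


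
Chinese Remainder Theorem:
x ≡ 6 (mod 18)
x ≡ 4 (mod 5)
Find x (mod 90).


M = 18*5 = 90
M1 = M/18 = 5, M2 = M/5 = 18
M1^(-1) mod 18 = 11, M2^(-1) mod 5 = 2
x = 6*5*11 + 4*18*2 = 474
474 mod 90 = 24
Check: 24 mod 18 = 6 ✓, 24 mod 5 = 4 ✓

x ≡ 24 (mod 90)


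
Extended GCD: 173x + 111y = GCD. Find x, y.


Tabular extended Euclidean (each row: r = 173*s + 111*t):
r=173, s=1, t=0
r=111, s=0, t=1
q=1: r=62, s=1, t=-1   [173*(1) + 111*(-1) = 62]
q=1: r=49, s=-1, t=2   [173*(-1) + 111*(2) = 49]
q=1: r=13, s=2, t=-3   [173*(2) + 111*(-3) = 13]
q=3: r=10, s=-7, t=11   [173*(-7) + 111*(11) = 10]
q=1: r=3, s=9, t=-14   [173*(9) + 111*(-14) = 3]
q=3: r=1, s=-34, t=53   [173*(-34) + 111*(53) = 1]
q=3: r=0, s=111, t=-173   [173*(111) + 111*(-173) = 0]
GCD = 1; from the row with r=1: x=-34, y=53
Check: 173*(-34) + 111*(53) = -5882 + 5883 = 1

GCD = 1, x = -34, y = 53


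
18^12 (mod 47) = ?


18^1 mod 47 = 18
18^2 mod 47 = 42
18^3 mod 47 = 4
18^4 mod 47 = 25
18^5 mod 47 = 27
18^6 mod 47 = 16
18^7 mod 47 = 6
18^8 mod 47 = 14
18^9 mod 47 = 17
18^10 mod 47 = 24
18^11 mod 47 = 9
18^12 mod 47 = 21


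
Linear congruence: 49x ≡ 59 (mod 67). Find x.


GCD(49, 67) = 1, unique solution
a^(-1) mod 67 = 26
x = 26 * 59 mod 67 = 60

x ≡ 60 (mod 67)


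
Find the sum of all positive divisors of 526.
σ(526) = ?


Divisors of 526: 1, 2, 263, 526
Sum = 1 + 2 + 263 + 526 = 792

σ(526) = 792


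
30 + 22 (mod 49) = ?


30 + 22 = 52
52 mod 49 = 3


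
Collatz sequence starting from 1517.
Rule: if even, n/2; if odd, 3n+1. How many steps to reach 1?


1517 → 4552 → 2276 → 1138 → 569 → 1708 → 854 → 427 → 1282 → 641 → 1924 → 962 → 481 → 1444 → 722 → 361 → 1084 → 542 → 271 → 814 → 407 → 1222 → 611 → 1834 → 917 → 2752 → 1376 → 688 → 344 → 172 → 86 → 43 → 130 → 65 → 196 → 98 → 49 → 148 → 74 → 37 → 112 → 56 → 28 → 14 → 7 → 22 → 11 → 34 → 17 → 52 → 26 → 13 → 40 → 20 → 10 → 5 → 16 → 8 → 4 → 2 → 1
Total steps = 60

60 steps


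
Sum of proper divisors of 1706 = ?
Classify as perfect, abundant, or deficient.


Proper divisors: 1, 2, 853
Sum = 1 + 2 + 853 = 856
856 < 1706 → deficient

s(1706) = 856 (deficient)


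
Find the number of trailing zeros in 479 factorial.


floor(479/5) = 95
floor(479/25) = 19
floor(479/125) = 3
Total = 117

117 trailing zeros


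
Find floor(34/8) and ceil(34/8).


34/8 = 4.2500
floor = 4
ceil = 5

floor = 4, ceil = 5


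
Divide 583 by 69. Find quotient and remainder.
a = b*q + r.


583 = 69 * 8 + 31
Check: 552 + 31 = 583

q = 8, r = 31


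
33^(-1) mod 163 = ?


Use the extended Euclidean algorithm on (163, 33); each row r = 163*s + 33*t:
r=163, s=1, t=0
r=33, s=0, t=1
q=4: r=31, s=1, t=-4   [163*(1) + 33*(-4) = 31]
q=1: r=2, s=-1, t=5   [163*(-1) + 33*(5) = 2]
q=15: r=1, s=16, t=-79   [163*(16) + 33*(-79) = 1]
q=2: r=0, s=-33, t=163   [163*(-33) + 33*(163) = 0]
GCD = 1 with t = -79, so 33*(-79) ≡ 1 (mod 163)
Inverse = -79 mod 163 = 84
Check: 33 * 84 = 2772 ≡ 1 (mod 163)

33^(-1) ≡ 84 (mod 163)


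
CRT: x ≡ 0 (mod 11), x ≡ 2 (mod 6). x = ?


M = 11*6 = 66
M1 = M/11 = 6, M2 = M/6 = 11
M1^(-1) mod 11 = 2, M2^(-1) mod 6 = 5
x = 0*6*2 + 2*11*5 = 110
110 mod 66 = 44
Check: 44 mod 11 = 0 ✓, 44 mod 6 = 2 ✓

x ≡ 44 (mod 66)


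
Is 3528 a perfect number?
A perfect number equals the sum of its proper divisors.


Proper divisors of 3528: 1, 2, 3, 4, 6, 7, 8, 9, 12, 14, 18, 21, 24, 28, 36, 42, 49, 56, 63, 72, 84, 98, 126, 147, 168, 196, 252, 294, 392, 441, 504, 588, 882, 1176, 1764
Sum = 1 + 2 + 3 + 4 + 6 + 7 + 8 + 9 + 12 + 14 + 18 + 21 + 24 + 28 + 36 + 42 + 49 + 56 + 63 + 72 + 84 + 98 + 126 + 147 + 168 + 196 + 252 + 294 + 392 + 441 + 504 + 588 + 882 + 1176 + 1764 = 7587

No, 3528 is not perfect (7587 ≠ 3528)


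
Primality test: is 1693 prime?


Check divisors up to sqrt(1693) = 41.1461
No divisors found.
1693 is prime.

Yes, 1693 is prime


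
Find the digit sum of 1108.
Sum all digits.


1 + 1 + 0 + 8 = 10


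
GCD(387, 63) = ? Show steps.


387 = 6 * 63 + 9
63 = 7 * 9 + 0
GCD = 9


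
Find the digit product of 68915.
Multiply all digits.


6 × 8 × 9 × 1 × 5 = 2160


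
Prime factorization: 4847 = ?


4847 / 37 = 131
131 / 131 = 1
4847 = 37 × 131


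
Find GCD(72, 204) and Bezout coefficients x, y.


Tabular extended Euclidean (each row: r = 72*s + 204*t):
r=72, s=1, t=0
r=204, s=0, t=1
q=0: r=72, s=1, t=0   [72*(1) + 204*(0) = 72]
q=2: r=60, s=-2, t=1   [72*(-2) + 204*(1) = 60]
q=1: r=12, s=3, t=-1   [72*(3) + 204*(-1) = 12]
q=5: r=0, s=-17, t=6   [72*(-17) + 204*(6) = 0]
GCD = 12; from the row with r=12: x=3, y=-1
Check: 72*(3) + 204*(-1) = 216 - 204 = 12

GCD = 12, x = 3, y = -1


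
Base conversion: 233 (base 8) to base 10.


233 (base 8) = 155 (decimal)
155 (decimal) = 155 (base 10)


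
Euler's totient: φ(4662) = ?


4662 = 2 × 3^2 × 7 × 37
Prime factors: 2, 3, 7, 37
φ(4662) = 4662 × (1-1/2) × (1-1/3) × (1-1/7) × (1-1/37)
= 4662 × 1/2 × 2/3 × 6/7 × 36/37 = 1296

φ(4662) = 1296


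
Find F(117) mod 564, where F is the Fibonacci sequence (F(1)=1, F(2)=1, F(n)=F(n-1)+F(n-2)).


F(k) mod 564 for k=1..117:
1, 1, 2, 3, 5, 8, 13, 21, 34, 55, 89, 144, 233, 377, 46, 423, 469, 328, 233, 561, 230, 227, 457, 120, 13, 133, 146, 279, 425, 140, 1, 141, 142, 283, 425, 144, 5, 149, 154, 303, 457, 196, 89, 285, 374, 95, 469, 0, 469, 469, 374, 279, 89, 368, 457, 261, 154, 415, 5, 420, 425, 281, 142, 423, 1, 424, 425, 285, 146, 431, 13, 444, 457, 337, 230, 3, 233, 236, 469, 141, 46, 187, 233, 420, 89, 509, 34, 543, 13, 556, 5, 561, 2, 563, 1, 0, 1, 1, 2, 3, 5, 8, 13, 21, 34, 55, 89, 144, 233, 377, 46, 423, 469, 328, 233, 561, 230
F(117) mod 564 = 230


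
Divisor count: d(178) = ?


178 = 2^1 × 89^1
d(178) = (1+1) × (1+1) = 4

4 divisors


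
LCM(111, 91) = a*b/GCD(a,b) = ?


GCD(111, 91) = 1
LCM = 111*91/1 = 10101/1 = 10101

LCM = 10101


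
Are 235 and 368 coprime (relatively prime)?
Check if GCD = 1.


Euclidean algorithm:
368 = 1 * 235 + 133
235 = 1 * 133 + 102
133 = 1 * 102 + 31
102 = 3 * 31 + 9
31 = 3 * 9 + 4
9 = 2 * 4 + 1
4 = 4 * 1 + 0
GCD(235, 368) = 1

Yes, coprime (GCD = 1)


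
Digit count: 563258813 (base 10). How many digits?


563258813 has 9 digits in base 10
floor(log10(563258813)) + 1 = floor(8.7507) + 1 = 9

9 digits (base 10)


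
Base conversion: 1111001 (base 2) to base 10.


1111001 (base 2) = 121 (decimal)
121 (decimal) = 121 (base 10)


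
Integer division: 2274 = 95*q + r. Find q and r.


2274 = 95 * 23 + 89
Check: 2185 + 89 = 2274

q = 23, r = 89


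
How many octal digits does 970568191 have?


970568191 in base 8 = 7166330777
Number of digits = 10

10 digits (base 8)


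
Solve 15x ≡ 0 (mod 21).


GCD(15, 21) = 3 divides 0
Divide: 5x ≡ 0 (mod 7)
x ≡ 0 (mod 7)


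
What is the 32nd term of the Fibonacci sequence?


Sequence: 1, 1, 2, 3, 5, 8, 13, 21, 34, 55, 89, 144, 233, 377, 610, 987, 1597, 2584, 4181, 6765, 10946, 17711, 28657, 46368, 75025, 121393, 196418, 317811, 514229, 832040, 1346269, 2178309
F(32) = 2178309


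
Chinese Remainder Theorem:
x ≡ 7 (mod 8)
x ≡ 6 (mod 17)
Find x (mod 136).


M = 8*17 = 136
M1 = M/8 = 17, M2 = M/17 = 8
M1^(-1) mod 8 = 1, M2^(-1) mod 17 = 15
x = 7*17*1 + 6*8*15 = 839
839 mod 136 = 23
Check: 23 mod 8 = 7 ✓, 23 mod 17 = 6 ✓

x ≡ 23 (mod 136)


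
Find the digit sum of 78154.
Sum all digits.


7 + 8 + 1 + 5 + 4 = 25


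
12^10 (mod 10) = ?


12^1 mod 10 = 2
12^2 mod 10 = 4
12^3 mod 10 = 8
12^4 mod 10 = 6
12^5 mod 10 = 2
12^6 mod 10 = 4
12^7 mod 10 = 8
12^8 mod 10 = 6
12^9 mod 10 = 2
12^10 mod 10 = 4


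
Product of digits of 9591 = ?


9 × 5 × 9 × 1 = 405


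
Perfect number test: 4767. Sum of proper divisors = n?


Proper divisors of 4767: 1, 3, 7, 21, 227, 681, 1589
Sum = 1 + 3 + 7 + 21 + 227 + 681 + 1589 = 2529

No, 4767 is not perfect (2529 ≠ 4767)


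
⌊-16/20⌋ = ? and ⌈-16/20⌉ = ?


-16/20 = -0.8000
floor = -1
ceil = 0

floor = -1, ceil = 0


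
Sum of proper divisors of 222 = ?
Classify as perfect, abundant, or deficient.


Proper divisors: 1, 2, 3, 6, 37, 74, 111
Sum = 1 + 2 + 3 + 6 + 37 + 74 + 111 = 234
234 > 222 → abundant

s(222) = 234 (abundant)


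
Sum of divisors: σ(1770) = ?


Divisors of 1770: 1, 2, 3, 5, 6, 10, 15, 30, 59, 118, 177, 295, 354, 590, 885, 1770
Sum = 1 + 2 + 3 + 5 + 6 + 10 + 15 + 30 + 59 + 118 + 177 + 295 + 354 + 590 + 885 + 1770 = 4320

σ(1770) = 4320


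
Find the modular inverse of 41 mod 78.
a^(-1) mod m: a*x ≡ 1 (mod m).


Use the extended Euclidean algorithm on (78, 41); each row r = 78*s + 41*t:
r=78, s=1, t=0
r=41, s=0, t=1
q=1: r=37, s=1, t=-1   [78*(1) + 41*(-1) = 37]
q=1: r=4, s=-1, t=2   [78*(-1) + 41*(2) = 4]
q=9: r=1, s=10, t=-19   [78*(10) + 41*(-19) = 1]
q=4: r=0, s=-41, t=78   [78*(-41) + 41*(78) = 0]
GCD = 1 with t = -19, so 41*(-19) ≡ 1 (mod 78)
Inverse = -19 mod 78 = 59
Check: 41 * 59 = 2419 ≡ 1 (mod 78)

41^(-1) ≡ 59 (mod 78)


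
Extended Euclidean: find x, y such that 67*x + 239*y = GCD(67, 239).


Tabular extended Euclidean (each row: r = 67*s + 239*t):
r=67, s=1, t=0
r=239, s=0, t=1
q=0: r=67, s=1, t=0   [67*(1) + 239*(0) = 67]
q=3: r=38, s=-3, t=1   [67*(-3) + 239*(1) = 38]
q=1: r=29, s=4, t=-1   [67*(4) + 239*(-1) = 29]
q=1: r=9, s=-7, t=2   [67*(-7) + 239*(2) = 9]
q=3: r=2, s=25, t=-7   [67*(25) + 239*(-7) = 2]
q=4: r=1, s=-107, t=30   [67*(-107) + 239*(30) = 1]
q=2: r=0, s=239, t=-67   [67*(239) + 239*(-67) = 0]
GCD = 1; from the row with r=1: x=-107, y=30
Check: 67*(-107) + 239*(30) = -7169 + 7170 = 1

GCD = 1, x = -107, y = 30


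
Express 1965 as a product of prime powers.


1965 / 3 = 655
655 / 5 = 131
131 / 131 = 1
1965 = 3 × 5 × 131


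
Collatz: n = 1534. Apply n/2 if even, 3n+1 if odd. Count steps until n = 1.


1534 → 767 → 2302 → 1151 → 3454 → 1727 → 5182 → 2591 → 7774 → 3887 → 11662 → 5831 → 17494 → 8747 → 26242 → 13121 → 39364 → 19682 → 9841 → 29524 → 14762 → 7381 → 22144 → 11072 → 5536 → 2768 → 1384 → 692 → 346 → 173 → 520 → 260 → 130 → 65 → 196 → 98 → 49 → 148 → 74 → 37 → 112 → 56 → 28 → 14 → 7 → 22 → 11 → 34 → 17 → 52 → 26 → 13 → 40 → 20 → 10 → 5 → 16 → 8 → 4 → 2 → 1
Total steps = 60

60 steps


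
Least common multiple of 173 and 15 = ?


GCD(173, 15) = 1
LCM = 173*15/1 = 2595/1 = 2595

LCM = 2595


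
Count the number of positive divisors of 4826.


4826 = 2^1 × 19^1 × 127^1
d(4826) = (1+1) × (1+1) × (1+1) = 8

8 divisors


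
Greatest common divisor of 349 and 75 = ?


349 = 4 * 75 + 49
75 = 1 * 49 + 26
49 = 1 * 26 + 23
26 = 1 * 23 + 3
23 = 7 * 3 + 2
3 = 1 * 2 + 1
2 = 2 * 1 + 0
GCD = 1


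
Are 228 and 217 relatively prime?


Euclidean algorithm:
228 = 1 * 217 + 11
217 = 19 * 11 + 8
11 = 1 * 8 + 3
8 = 2 * 3 + 2
3 = 1 * 2 + 1
2 = 2 * 1 + 0
GCD(228, 217) = 1

Yes, coprime (GCD = 1)


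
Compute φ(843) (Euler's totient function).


843 = 3 × 281
Prime factors: 3, 281
φ(843) = 843 × (1-1/3) × (1-1/281)
= 843 × 2/3 × 280/281 = 560

φ(843) = 560


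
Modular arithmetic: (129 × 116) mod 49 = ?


129 × 116 = 14964
14964 mod 49 = 19


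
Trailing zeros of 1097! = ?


floor(1097/5) = 219
floor(1097/25) = 43
floor(1097/125) = 8
floor(1097/625) = 1
Total = 271

271 trailing zeros


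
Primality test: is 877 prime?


Check divisors up to sqrt(877) = 29.6142
No divisors found.
877 is prime.

Yes, 877 is prime


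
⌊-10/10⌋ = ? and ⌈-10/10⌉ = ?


-10/10 = -1.0000
floor = -1
ceil = -1

floor = -1, ceil = -1


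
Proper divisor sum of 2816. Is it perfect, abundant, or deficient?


Proper divisors: 1, 2, 4, 8, 11, 16, 22, 32, 44, 64, 88, 128, 176, 256, 352, 704, 1408
Sum = 1 + 2 + 4 + 8 + 11 + 16 + 22 + 32 + 44 + 64 + 88 + 128 + 176 + 256 + 352 + 704 + 1408 = 3316
3316 > 2816 → abundant

s(2816) = 3316 (abundant)


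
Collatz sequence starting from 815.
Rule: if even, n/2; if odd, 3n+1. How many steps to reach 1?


815 → 2446 → 1223 → 3670 → 1835 → 5506 → 2753 → 8260 → 4130 → 2065 → 6196 → 3098 → 1549 → 4648 → 2324 → 1162 → 581 → 1744 → 872 → 436 → 218 → 109 → 328 → 164 → 82 → 41 → 124 → 62 → 31 → 94 → 47 → 142 → 71 → 214 → 107 → 322 → 161 → 484 → 242 → 121 → 364 → 182 → 91 → 274 → 137 → 412 → 206 → 103 → 310 → 155 → 466 → 233 → 700 → 350 → 175 → 526 → 263 → 790 → 395 → 1186 → 593 → 1780 → 890 → 445 → 1336 → 668 → 334 → 167 → 502 → 251 → 754 → 377 → 1132 → 566 → 283 → 850 → 425 → 1276 → 638 → 319 → 958 → 479 → 1438 → 719 → 2158 → 1079 → 3238 → 1619 → 4858 → 2429 → 7288 → 3644 → 1822 → 911 → 2734 → 1367 → 4102 → 2051 → 6154 → 3077 → 9232 → 4616 → 2308 → 1154 → 577 → 1732 → 866 → 433 → 1300 → 650 → 325 → 976 → 488 → 244 → 122 → 61 → 184 → 92 → 46 → 23 → 70 → 35 → 106 → 53 → 160 → 80 → 40 → 20 → 10 → 5 → 16 → 8 → 4 → 2 → 1
Total steps = 134

134 steps


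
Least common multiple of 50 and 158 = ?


GCD(50, 158) = 2
LCM = 50*158/2 = 7900/2 = 3950

LCM = 3950


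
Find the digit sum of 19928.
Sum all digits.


1 + 9 + 9 + 2 + 8 = 29


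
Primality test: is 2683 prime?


Check divisors up to sqrt(2683) = 51.7977
No divisors found.
2683 is prime.

Yes, 2683 is prime


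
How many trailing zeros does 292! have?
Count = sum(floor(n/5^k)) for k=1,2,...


floor(292/5) = 58
floor(292/25) = 11
floor(292/125) = 2
Total = 71

71 trailing zeros


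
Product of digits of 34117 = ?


3 × 4 × 1 × 1 × 7 = 84


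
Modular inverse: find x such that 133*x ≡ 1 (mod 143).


Use the extended Euclidean algorithm on (143, 133); each row r = 143*s + 133*t:
r=143, s=1, t=0
r=133, s=0, t=1
q=1: r=10, s=1, t=-1   [143*(1) + 133*(-1) = 10]
q=13: r=3, s=-13, t=14   [143*(-13) + 133*(14) = 3]
q=3: r=1, s=40, t=-43   [143*(40) + 133*(-43) = 1]
q=3: r=0, s=-133, t=143   [143*(-133) + 133*(143) = 0]
GCD = 1 with t = -43, so 133*(-43) ≡ 1 (mod 143)
Inverse = -43 mod 143 = 100
Check: 133 * 100 = 13300 ≡ 1 (mod 143)

133^(-1) ≡ 100 (mod 143)


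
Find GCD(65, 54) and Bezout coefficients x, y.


Tabular extended Euclidean (each row: r = 65*s + 54*t):
r=65, s=1, t=0
r=54, s=0, t=1
q=1: r=11, s=1, t=-1   [65*(1) + 54*(-1) = 11]
q=4: r=10, s=-4, t=5   [65*(-4) + 54*(5) = 10]
q=1: r=1, s=5, t=-6   [65*(5) + 54*(-6) = 1]
q=10: r=0, s=-54, t=65   [65*(-54) + 54*(65) = 0]
GCD = 1; from the row with r=1: x=5, y=-6
Check: 65*(5) + 54*(-6) = 325 - 324 = 1

GCD = 1, x = 5, y = -6


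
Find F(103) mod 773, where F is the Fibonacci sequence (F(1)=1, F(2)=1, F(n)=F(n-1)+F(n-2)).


F(k) mod 773 for k=1..103:
1, 1, 2, 3, 5, 8, 13, 21, 34, 55, 89, 144, 233, 377, 610, 214, 51, 265, 316, 581, 124, 705, 56, 761, 44, 32, 76, 108, 184, 292, 476, 768, 471, 466, 164, 630, 21, 651, 672, 550, 449, 226, 675, 128, 30, 158, 188, 346, 534, 107, 641, 748, 616, 591, 434, 252, 686, 165, 78, 243, 321, 564, 112, 676, 15, 691, 706, 624, 557, 408, 192, 600, 19, 619, 638, 484, 349, 60, 409, 469, 105, 574, 679, 480, 386, 93, 479, 572, 278, 77, 355, 432, 14, 446, 460, 133, 593, 726, 546, 499, 272, 771, 270
F(103) mod 773 = 270


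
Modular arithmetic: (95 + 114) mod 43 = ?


95 + 114 = 209
209 mod 43 = 37


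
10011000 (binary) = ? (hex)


10011000 (base 2) = 152 (decimal)
152 (decimal) = 98 (base 16)


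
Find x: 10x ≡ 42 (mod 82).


GCD(10, 82) = 2 divides 42
Divide: 5x ≡ 21 (mod 41)
x ≡ 37 (mod 41)


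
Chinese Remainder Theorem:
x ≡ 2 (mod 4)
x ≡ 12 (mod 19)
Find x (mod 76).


M = 4*19 = 76
M1 = M/4 = 19, M2 = M/19 = 4
M1^(-1) mod 4 = 3, M2^(-1) mod 19 = 5
x = 2*19*3 + 12*4*5 = 354
354 mod 76 = 50
Check: 50 mod 4 = 2 ✓, 50 mod 19 = 12 ✓

x ≡ 50 (mod 76)


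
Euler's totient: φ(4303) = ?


4303 = 13 × 331
Prime factors: 13, 331
φ(4303) = 4303 × (1-1/13) × (1-1/331)
= 4303 × 12/13 × 330/331 = 3960

φ(4303) = 3960


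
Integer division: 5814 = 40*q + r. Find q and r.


5814 = 40 * 145 + 14
Check: 5800 + 14 = 5814

q = 145, r = 14


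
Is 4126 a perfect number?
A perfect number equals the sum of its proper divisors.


Proper divisors of 4126: 1, 2, 2063
Sum = 1 + 2 + 2063 = 2066

No, 4126 is not perfect (2066 ≠ 4126)


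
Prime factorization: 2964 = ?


2964 / 2 = 1482
1482 / 2 = 741
741 / 3 = 247
247 / 13 = 19
19 / 19 = 1
2964 = 2^2 × 3 × 13 × 19


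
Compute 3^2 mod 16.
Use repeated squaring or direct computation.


3^1 mod 16 = 3
3^2 mod 16 = 9


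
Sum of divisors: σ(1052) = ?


Divisors of 1052: 1, 2, 4, 263, 526, 1052
Sum = 1 + 2 + 4 + 263 + 526 + 1052 = 1848

σ(1052) = 1848


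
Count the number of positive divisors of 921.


921 = 3^1 × 307^1
d(921) = (1+1) × (1+1) = 4

4 divisors


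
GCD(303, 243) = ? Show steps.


303 = 1 * 243 + 60
243 = 4 * 60 + 3
60 = 20 * 3 + 0
GCD = 3


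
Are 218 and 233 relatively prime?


Euclidean algorithm:
233 = 1 * 218 + 15
218 = 14 * 15 + 8
15 = 1 * 8 + 7
8 = 1 * 7 + 1
7 = 7 * 1 + 0
GCD(218, 233) = 1

Yes, coprime (GCD = 1)


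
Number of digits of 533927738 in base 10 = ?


533927738 has 9 digits in base 10
floor(log10(533927738)) + 1 = floor(8.7275) + 1 = 9

9 digits (base 10)


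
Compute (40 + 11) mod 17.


40 + 11 = 51
51 mod 17 = 0


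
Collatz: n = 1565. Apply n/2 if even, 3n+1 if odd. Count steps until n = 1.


1565 → 4696 → 2348 → 1174 → 587 → 1762 → 881 → 2644 → 1322 → 661 → 1984 → 992 → 496 → 248 → 124 → 62 → 31 → 94 → 47 → 142 → 71 → 214 → 107 → 322 → 161 → 484 → 242 → 121 → 364 → 182 → 91 → 274 → 137 → 412 → 206 → 103 → 310 → 155 → 466 → 233 → 700 → 350 → 175 → 526 → 263 → 790 → 395 → 1186 → 593 → 1780 → 890 → 445 → 1336 → 668 → 334 → 167 → 502 → 251 → 754 → 377 → 1132 → 566 → 283 → 850 → 425 → 1276 → 638 → 319 → 958 → 479 → 1438 → 719 → 2158 → 1079 → 3238 → 1619 → 4858 → 2429 → 7288 → 3644 → 1822 → 911 → 2734 → 1367 → 4102 → 2051 → 6154 → 3077 → 9232 → 4616 → 2308 → 1154 → 577 → 1732 → 866 → 433 → 1300 → 650 → 325 → 976 → 488 → 244 → 122 → 61 → 184 → 92 → 46 → 23 → 70 → 35 → 106 → 53 → 160 → 80 → 40 → 20 → 10 → 5 → 16 → 8 → 4 → 2 → 1
Total steps = 122

122 steps


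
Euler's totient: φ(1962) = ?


1962 = 2 × 3^2 × 109
Prime factors: 2, 3, 109
φ(1962) = 1962 × (1-1/2) × (1-1/3) × (1-1/109)
= 1962 × 1/2 × 2/3 × 108/109 = 648

φ(1962) = 648


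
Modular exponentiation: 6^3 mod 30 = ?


6^1 mod 30 = 6
6^2 mod 30 = 6
6^3 mod 30 = 6


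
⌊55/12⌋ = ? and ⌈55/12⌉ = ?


55/12 = 4.5833
floor = 4
ceil = 5

floor = 4, ceil = 5


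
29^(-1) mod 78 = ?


Use the extended Euclidean algorithm on (78, 29); each row r = 78*s + 29*t:
r=78, s=1, t=0
r=29, s=0, t=1
q=2: r=20, s=1, t=-2   [78*(1) + 29*(-2) = 20]
q=1: r=9, s=-1, t=3   [78*(-1) + 29*(3) = 9]
q=2: r=2, s=3, t=-8   [78*(3) + 29*(-8) = 2]
q=4: r=1, s=-13, t=35   [78*(-13) + 29*(35) = 1]
q=2: r=0, s=29, t=-78   [78*(29) + 29*(-78) = 0]
GCD = 1 with t = 35, so 29*(35) ≡ 1 (mod 78)
Inverse = 35 mod 78 = 35
Check: 29 * 35 = 1015 ≡ 1 (mod 78)

29^(-1) ≡ 35 (mod 78)


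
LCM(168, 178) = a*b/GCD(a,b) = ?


GCD(168, 178) = 2
LCM = 168*178/2 = 29904/2 = 14952

LCM = 14952


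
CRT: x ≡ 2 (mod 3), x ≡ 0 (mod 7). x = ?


M = 3*7 = 21
M1 = M/3 = 7, M2 = M/7 = 3
M1^(-1) mod 3 = 1, M2^(-1) mod 7 = 5
x = 2*7*1 + 0*3*5 = 14
14 mod 21 = 14
Check: 14 mod 3 = 2 ✓, 14 mod 7 = 0 ✓

x ≡ 14 (mod 21)


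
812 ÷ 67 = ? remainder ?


812 = 67 * 12 + 8
Check: 804 + 8 = 812

q = 12, r = 8


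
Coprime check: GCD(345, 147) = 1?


Euclidean algorithm:
345 = 2 * 147 + 51
147 = 2 * 51 + 45
51 = 1 * 45 + 6
45 = 7 * 6 + 3
6 = 2 * 3 + 0
GCD(345, 147) = 3

No, not coprime (GCD = 3)


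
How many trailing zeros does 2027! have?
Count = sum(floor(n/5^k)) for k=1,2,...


floor(2027/5) = 405
floor(2027/25) = 81
floor(2027/125) = 16
floor(2027/625) = 3
Total = 505

505 trailing zeros


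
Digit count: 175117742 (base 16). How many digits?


175117742 in base 16 = A7015AE
Number of digits = 7

7 digits (base 16)


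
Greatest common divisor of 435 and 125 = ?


435 = 3 * 125 + 60
125 = 2 * 60 + 5
60 = 12 * 5 + 0
GCD = 5


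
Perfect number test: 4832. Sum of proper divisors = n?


Proper divisors of 4832: 1, 2, 4, 8, 16, 32, 151, 302, 604, 1208, 2416
Sum = 1 + 2 + 4 + 8 + 16 + 32 + 151 + 302 + 604 + 1208 + 2416 = 4744

No, 4832 is not perfect (4744 ≠ 4832)


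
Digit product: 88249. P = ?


8 × 8 × 2 × 4 × 9 = 4608


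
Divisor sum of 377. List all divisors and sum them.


Divisors of 377: 1, 13, 29, 377
Sum = 1 + 13 + 29 + 377 = 420

σ(377) = 420


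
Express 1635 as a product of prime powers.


1635 / 3 = 545
545 / 5 = 109
109 / 109 = 1
1635 = 3 × 5 × 109


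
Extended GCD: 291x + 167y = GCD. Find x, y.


Tabular extended Euclidean (each row: r = 291*s + 167*t):
r=291, s=1, t=0
r=167, s=0, t=1
q=1: r=124, s=1, t=-1   [291*(1) + 167*(-1) = 124]
q=1: r=43, s=-1, t=2   [291*(-1) + 167*(2) = 43]
q=2: r=38, s=3, t=-5   [291*(3) + 167*(-5) = 38]
q=1: r=5, s=-4, t=7   [291*(-4) + 167*(7) = 5]
q=7: r=3, s=31, t=-54   [291*(31) + 167*(-54) = 3]
q=1: r=2, s=-35, t=61   [291*(-35) + 167*(61) = 2]
q=1: r=1, s=66, t=-115   [291*(66) + 167*(-115) = 1]
q=2: r=0, s=-167, t=291   [291*(-167) + 167*(291) = 0]
GCD = 1; from the row with r=1: x=66, y=-115
Check: 291*(66) + 167*(-115) = 19206 - 19205 = 1

GCD = 1, x = 66, y = -115


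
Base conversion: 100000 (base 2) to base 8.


100000 (base 2) = 32 (decimal)
32 (decimal) = 40 (base 8)


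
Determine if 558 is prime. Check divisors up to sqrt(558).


558 / 2 = 279 (exact division)
558 is NOT prime.

No, 558 is not prime


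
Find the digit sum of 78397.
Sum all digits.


7 + 8 + 3 + 9 + 7 = 34


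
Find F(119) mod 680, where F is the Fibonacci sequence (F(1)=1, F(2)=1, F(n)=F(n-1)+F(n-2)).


F(k) mod 680 for k=1..119:
1, 1, 2, 3, 5, 8, 13, 21, 34, 55, 89, 144, 233, 377, 610, 307, 237, 544, 101, 645, 66, 31, 97, 128, 225, 353, 578, 251, 149, 400, 549, 269, 138, 407, 545, 272, 137, 409, 546, 275, 141, 416, 557, 293, 170, 463, 633, 416, 369, 105, 474, 579, 373, 272, 645, 237, 202, 439, 641, 400, 361, 81, 442, 523, 285, 128, 413, 541, 274, 135, 409, 544, 273, 137, 410, 547, 277, 144, 421, 565, 306, 191, 497, 8, 505, 513, 338, 171, 509, 0, 509, 509, 338, 167, 505, 672, 497, 489, 306, 115, 421, 536, 277, 133, 410, 543, 273, 136, 409, 545, 274, 139, 413, 552, 285, 157, 442, 599, 361
F(119) mod 680 = 361


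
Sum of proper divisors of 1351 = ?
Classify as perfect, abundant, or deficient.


Proper divisors: 1, 7, 193
Sum = 1 + 7 + 193 = 201
201 < 1351 → deficient

s(1351) = 201 (deficient)


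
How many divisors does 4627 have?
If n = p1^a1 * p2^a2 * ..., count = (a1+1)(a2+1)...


4627 = 7^1 × 661^1
d(4627) = (1+1) × (1+1) = 4

4 divisors


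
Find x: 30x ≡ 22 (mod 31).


GCD(30, 31) = 1, unique solution
a^(-1) mod 31 = 30
x = 30 * 22 mod 31 = 9

x ≡ 9 (mod 31)


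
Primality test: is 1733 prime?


Check divisors up to sqrt(1733) = 41.6293
No divisors found.
1733 is prime.

Yes, 1733 is prime


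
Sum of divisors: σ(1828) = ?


Divisors of 1828: 1, 2, 4, 457, 914, 1828
Sum = 1 + 2 + 4 + 457 + 914 + 1828 = 3206

σ(1828) = 3206


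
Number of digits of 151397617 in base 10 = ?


151397617 has 9 digits in base 10
floor(log10(151397617)) + 1 = floor(8.1801) + 1 = 9

9 digits (base 10)


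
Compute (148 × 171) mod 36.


148 × 171 = 25308
25308 mod 36 = 0


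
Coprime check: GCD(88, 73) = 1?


Euclidean algorithm:
88 = 1 * 73 + 15
73 = 4 * 15 + 13
15 = 1 * 13 + 2
13 = 6 * 2 + 1
2 = 2 * 1 + 0
GCD(88, 73) = 1

Yes, coprime (GCD = 1)


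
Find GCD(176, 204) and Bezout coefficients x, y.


Tabular extended Euclidean (each row: r = 176*s + 204*t):
r=176, s=1, t=0
r=204, s=0, t=1
q=0: r=176, s=1, t=0   [176*(1) + 204*(0) = 176]
q=1: r=28, s=-1, t=1   [176*(-1) + 204*(1) = 28]
q=6: r=8, s=7, t=-6   [176*(7) + 204*(-6) = 8]
q=3: r=4, s=-22, t=19   [176*(-22) + 204*(19) = 4]
q=2: r=0, s=51, t=-44   [176*(51) + 204*(-44) = 0]
GCD = 4; from the row with r=4: x=-22, y=19
Check: 176*(-22) + 204*(19) = -3872 + 3876 = 4

GCD = 4, x = -22, y = 19


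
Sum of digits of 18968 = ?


1 + 8 + 9 + 6 + 8 = 32


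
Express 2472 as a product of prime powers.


2472 / 2 = 1236
1236 / 2 = 618
618 / 2 = 309
309 / 3 = 103
103 / 103 = 1
2472 = 2^3 × 3 × 103


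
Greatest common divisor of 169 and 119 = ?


169 = 1 * 119 + 50
119 = 2 * 50 + 19
50 = 2 * 19 + 12
19 = 1 * 12 + 7
12 = 1 * 7 + 5
7 = 1 * 5 + 2
5 = 2 * 2 + 1
2 = 2 * 1 + 0
GCD = 1


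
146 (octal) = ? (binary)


146 (base 8) = 102 (decimal)
102 (decimal) = 1100110 (base 2)


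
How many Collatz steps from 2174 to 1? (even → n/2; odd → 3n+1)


2174 → 1087 → 3262 → 1631 → 4894 → 2447 → 7342 → 3671 → 11014 → 5507 → 16522 → 8261 → 24784 → 12392 → 6196 → 3098 → 1549 → 4648 → 2324 → 1162 → 581 → 1744 → 872 → 436 → 218 → 109 → 328 → 164 → 82 → 41 → 124 → 62 → 31 → 94 → 47 → 142 → 71 → 214 → 107 → 322 → 161 → 484 → 242 → 121 → 364 → 182 → 91 → 274 → 137 → 412 → 206 → 103 → 310 → 155 → 466 → 233 → 700 → 350 → 175 → 526 → 263 → 790 → 395 → 1186 → 593 → 1780 → 890 → 445 → 1336 → 668 → 334 → 167 → 502 → 251 → 754 → 377 → 1132 → 566 → 283 → 850 → 425 → 1276 → 638 → 319 → 958 → 479 → 1438 → 719 → 2158 → 1079 → 3238 → 1619 → 4858 → 2429 → 7288 → 3644 → 1822 → 911 → 2734 → 1367 → 4102 → 2051 → 6154 → 3077 → 9232 → 4616 → 2308 → 1154 → 577 → 1732 → 866 → 433 → 1300 → 650 → 325 → 976 → 488 → 244 → 122 → 61 → 184 → 92 → 46 → 23 → 70 → 35 → 106 → 53 → 160 → 80 → 40 → 20 → 10 → 5 → 16 → 8 → 4 → 2 → 1
Total steps = 138

138 steps


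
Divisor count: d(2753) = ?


2753 = 2753^1
d(2753) = (1+1) = 2

2 divisors


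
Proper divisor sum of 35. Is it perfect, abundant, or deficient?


Proper divisors: 1, 5, 7
Sum = 1 + 5 + 7 = 13
13 < 35 → deficient

s(35) = 13 (deficient)


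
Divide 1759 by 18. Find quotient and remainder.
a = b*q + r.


1759 = 18 * 97 + 13
Check: 1746 + 13 = 1759

q = 97, r = 13


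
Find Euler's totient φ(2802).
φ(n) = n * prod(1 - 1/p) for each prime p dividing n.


2802 = 2 × 3 × 467
Prime factors: 2, 3, 467
φ(2802) = 2802 × (1-1/2) × (1-1/3) × (1-1/467)
= 2802 × 1/2 × 2/3 × 466/467 = 932

φ(2802) = 932


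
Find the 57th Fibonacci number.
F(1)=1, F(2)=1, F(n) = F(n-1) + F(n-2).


Sequence: 1, 1, 2, 3, 5, 8, 13, 21, 34, 55, 89, 144, 233, 377, 610, 987, 1597, 2584, 4181, 6765, 10946, 17711, 28657, 46368, 75025, 121393, 196418, 317811, 514229, 832040, 1346269, 2178309, 3524578, 5702887, 9227465, 14930352, 24157817, 39088169, 63245986, 102334155, 165580141, 267914296, 433494437, 701408733, 1134903170, 1836311903, 2971215073, 4807526976, 7778742049, 12586269025, 20365011074, 32951280099, 53316291173, 86267571272, 139583862445, 225851433717, 365435296162
F(57) = 365435296162


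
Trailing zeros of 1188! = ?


floor(1188/5) = 237
floor(1188/25) = 47
floor(1188/125) = 9
floor(1188/625) = 1
Total = 294

294 trailing zeros


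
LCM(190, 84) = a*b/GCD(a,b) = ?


GCD(190, 84) = 2
LCM = 190*84/2 = 15960/2 = 7980

LCM = 7980


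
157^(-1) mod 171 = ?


Use the extended Euclidean algorithm on (171, 157); each row r = 171*s + 157*t:
r=171, s=1, t=0
r=157, s=0, t=1
q=1: r=14, s=1, t=-1   [171*(1) + 157*(-1) = 14]
q=11: r=3, s=-11, t=12   [171*(-11) + 157*(12) = 3]
q=4: r=2, s=45, t=-49   [171*(45) + 157*(-49) = 2]
q=1: r=1, s=-56, t=61   [171*(-56) + 157*(61) = 1]
q=2: r=0, s=157, t=-171   [171*(157) + 157*(-171) = 0]
GCD = 1 with t = 61, so 157*(61) ≡ 1 (mod 171)
Inverse = 61 mod 171 = 61
Check: 157 * 61 = 9577 ≡ 1 (mod 171)

157^(-1) ≡ 61 (mod 171)


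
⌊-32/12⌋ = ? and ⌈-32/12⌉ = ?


-32/12 = -2.6667
floor = -3
ceil = -2

floor = -3, ceil = -2


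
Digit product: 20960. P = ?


2 × 0 × 9 × 6 × 0 = 0


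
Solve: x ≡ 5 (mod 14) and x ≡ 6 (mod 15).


M = 14*15 = 210
M1 = M/14 = 15, M2 = M/15 = 14
M1^(-1) mod 14 = 1, M2^(-1) mod 15 = 14
x = 5*15*1 + 6*14*14 = 1251
1251 mod 210 = 201
Check: 201 mod 14 = 5 ✓, 201 mod 15 = 6 ✓

x ≡ 201 (mod 210)


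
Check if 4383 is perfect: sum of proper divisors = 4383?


Proper divisors of 4383: 1, 3, 9, 487, 1461
Sum = 1 + 3 + 9 + 487 + 1461 = 1961

No, 4383 is not perfect (1961 ≠ 4383)


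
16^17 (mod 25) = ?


16^1 mod 25 = 16
16^2 mod 25 = 6
16^3 mod 25 = 21
16^4 mod 25 = 11
16^5 mod 25 = 1
16^6 mod 25 = 16
16^7 mod 25 = 6
16^8 mod 25 = 21
16^9 mod 25 = 11
16^10 mod 25 = 1
16^11 mod 25 = 16
16^12 mod 25 = 6
16^13 mod 25 = 21
16^14 mod 25 = 11
16^15 mod 25 = 1
16^16 mod 25 = 16
16^17 mod 25 = 6


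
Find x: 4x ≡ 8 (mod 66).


GCD(4, 66) = 2 divides 8
Divide: 2x ≡ 4 (mod 33)
x ≡ 2 (mod 33)


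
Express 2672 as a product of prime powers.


2672 / 2 = 1336
1336 / 2 = 668
668 / 2 = 334
334 / 2 = 167
167 / 167 = 1
2672 = 2^4 × 167


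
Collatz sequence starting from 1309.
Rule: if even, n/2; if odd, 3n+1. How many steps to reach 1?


1309 → 3928 → 1964 → 982 → 491 → 1474 → 737 → 2212 → 1106 → 553 → 1660 → 830 → 415 → 1246 → 623 → 1870 → 935 → 2806 → 1403 → 4210 → 2105 → 6316 → 3158 → 1579 → 4738 → 2369 → 7108 → 3554 → 1777 → 5332 → 2666 → 1333 → 4000 → 2000 → 1000 → 500 → 250 → 125 → 376 → 188 → 94 → 47 → 142 → 71 → 214 → 107 → 322 → 161 → 484 → 242 → 121 → 364 → 182 → 91 → 274 → 137 → 412 → 206 → 103 → 310 → 155 → 466 → 233 → 700 → 350 → 175 → 526 → 263 → 790 → 395 → 1186 → 593 → 1780 → 890 → 445 → 1336 → 668 → 334 → 167 → 502 → 251 → 754 → 377 → 1132 → 566 → 283 → 850 → 425 → 1276 → 638 → 319 → 958 → 479 → 1438 → 719 → 2158 → 1079 → 3238 → 1619 → 4858 → 2429 → 7288 → 3644 → 1822 → 911 → 2734 → 1367 → 4102 → 2051 → 6154 → 3077 → 9232 → 4616 → 2308 → 1154 → 577 → 1732 → 866 → 433 → 1300 → 650 → 325 → 976 → 488 → 244 → 122 → 61 → 184 → 92 → 46 → 23 → 70 → 35 → 106 → 53 → 160 → 80 → 40 → 20 → 10 → 5 → 16 → 8 → 4 → 2 → 1
Total steps = 145

145 steps


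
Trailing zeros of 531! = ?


floor(531/5) = 106
floor(531/25) = 21
floor(531/125) = 4
Total = 131

131 trailing zeros


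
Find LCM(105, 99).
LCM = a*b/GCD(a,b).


GCD(105, 99) = 3
LCM = 105*99/3 = 10395/3 = 3465

LCM = 3465


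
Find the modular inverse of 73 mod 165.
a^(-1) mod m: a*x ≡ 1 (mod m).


Use the extended Euclidean algorithm on (165, 73); each row r = 165*s + 73*t:
r=165, s=1, t=0
r=73, s=0, t=1
q=2: r=19, s=1, t=-2   [165*(1) + 73*(-2) = 19]
q=3: r=16, s=-3, t=7   [165*(-3) + 73*(7) = 16]
q=1: r=3, s=4, t=-9   [165*(4) + 73*(-9) = 3]
q=5: r=1, s=-23, t=52   [165*(-23) + 73*(52) = 1]
q=3: r=0, s=73, t=-165   [165*(73) + 73*(-165) = 0]
GCD = 1 with t = 52, so 73*(52) ≡ 1 (mod 165)
Inverse = 52 mod 165 = 52
Check: 73 * 52 = 3796 ≡ 1 (mod 165)

73^(-1) ≡ 52 (mod 165)


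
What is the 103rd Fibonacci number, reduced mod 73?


F(k) mod 73 for k=1..103:
1, 1, 2, 3, 5, 8, 13, 21, 34, 55, 16, 71, 14, 12, 26, 38, 64, 29, 20, 49, 69, 45, 41, 13, 54, 67, 48, 42, 17, 59, 3, 62, 65, 54, 46, 27, 0, 27, 27, 54, 8, 62, 70, 59, 56, 42, 25, 67, 19, 13, 32, 45, 4, 49, 53, 29, 9, 38, 47, 12, 59, 71, 57, 55, 39, 21, 60, 8, 68, 3, 71, 1, 72, 0, 72, 72, 71, 70, 68, 65, 60, 52, 39, 18, 57, 2, 59, 61, 47, 35, 9, 44, 53, 24, 4, 28, 32, 60, 19, 6, 25, 31, 56
F(103) mod 73 = 56
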